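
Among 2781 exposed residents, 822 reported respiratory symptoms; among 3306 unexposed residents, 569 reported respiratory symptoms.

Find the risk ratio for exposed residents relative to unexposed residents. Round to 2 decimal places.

1.72

risk, exposed residents = 822/2781 = 0.2956
risk, unexposed residents = 569/3306 = 0.1721
RR = 0.2956 / 0.1721 = 1.72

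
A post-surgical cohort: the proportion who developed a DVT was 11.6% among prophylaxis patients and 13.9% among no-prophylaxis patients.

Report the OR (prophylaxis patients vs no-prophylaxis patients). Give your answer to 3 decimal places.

OR ≈ 0.813

odds, prophylaxis patients = 0.1160/0.8840 = 0.1312
odds, no-prophylaxis patients = 0.1390/0.8610 = 0.1614
OR = 0.1312 / 0.1614 = 0.813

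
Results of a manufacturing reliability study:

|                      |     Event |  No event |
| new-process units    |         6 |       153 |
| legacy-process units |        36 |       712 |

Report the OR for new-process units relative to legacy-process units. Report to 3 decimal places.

0.776

odds, new-process units = 6/153 = 0.03922
odds, legacy-process units = 36/712 = 0.05056
OR = 0.03922 / 0.05056 = 0.776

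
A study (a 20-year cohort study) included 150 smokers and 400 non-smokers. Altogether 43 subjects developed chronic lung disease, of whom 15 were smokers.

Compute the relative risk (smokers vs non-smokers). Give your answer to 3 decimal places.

1.429

smokers without the outcome: 150 − 15 = 135
non-smokers with the outcome: 43 − 15 = 28
non-smokers without the outcome: 400 − 28 = 372
risk, smokers = 15/150 = 0.1000
risk, non-smokers = 28/400 = 0.0700
RR = 0.1000 / 0.0700 = 1.429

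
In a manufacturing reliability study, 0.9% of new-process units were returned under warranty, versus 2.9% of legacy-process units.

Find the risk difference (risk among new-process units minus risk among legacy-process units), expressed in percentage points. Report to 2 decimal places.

risk difference = 0.00900 − 0.02900 = -0.02000 → -2.00 percentage points

RD: -2.00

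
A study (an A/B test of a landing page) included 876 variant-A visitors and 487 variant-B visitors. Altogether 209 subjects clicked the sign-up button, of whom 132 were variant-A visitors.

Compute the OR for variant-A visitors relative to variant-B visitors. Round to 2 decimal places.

variant-A visitors without the outcome: 876 − 132 = 744
variant-B visitors with the outcome: 209 − 132 = 77
variant-B visitors without the outcome: 487 − 77 = 410
OR = (132 × 410) / (744 × 77) = 54120/57288 ≈ 0.94

0.94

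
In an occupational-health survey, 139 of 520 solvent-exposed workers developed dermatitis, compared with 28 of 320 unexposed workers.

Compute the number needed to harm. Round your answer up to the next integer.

risk, solvent-exposed workers = 139/520 = 0.267308
risk, unexposed workers = 28/320 = 0.087500
absolute risk difference = 0.179808
1 / 0.179808 = 5.561 → round up → 6

6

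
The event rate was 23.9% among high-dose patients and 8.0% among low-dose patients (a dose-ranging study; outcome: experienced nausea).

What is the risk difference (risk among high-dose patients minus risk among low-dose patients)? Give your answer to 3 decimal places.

risk difference = 0.2390 − 0.0800 = 0.159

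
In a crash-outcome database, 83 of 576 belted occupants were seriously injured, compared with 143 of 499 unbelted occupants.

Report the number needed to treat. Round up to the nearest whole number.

NNT: 8

risk, belted occupants = 83/576 = 0.144097
risk, unbelted occupants = 143/499 = 0.286573
absolute risk difference = 0.142476
1 / 0.142476 = 7.019 → round up → 8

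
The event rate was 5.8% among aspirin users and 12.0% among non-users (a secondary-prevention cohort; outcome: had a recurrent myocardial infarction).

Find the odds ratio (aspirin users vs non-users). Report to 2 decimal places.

0.45

odds, aspirin users = 0.0580/0.9420 = 0.0616
odds, non-users = 0.1200/0.8800 = 0.1364
OR = 0.0616 / 0.1364 = 0.45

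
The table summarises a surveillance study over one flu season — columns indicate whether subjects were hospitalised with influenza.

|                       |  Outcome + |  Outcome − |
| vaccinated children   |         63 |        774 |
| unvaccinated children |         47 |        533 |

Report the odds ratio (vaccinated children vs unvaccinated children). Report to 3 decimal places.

OR = (63 × 533) / (774 × 47) = 33579/36378 ≈ 0.923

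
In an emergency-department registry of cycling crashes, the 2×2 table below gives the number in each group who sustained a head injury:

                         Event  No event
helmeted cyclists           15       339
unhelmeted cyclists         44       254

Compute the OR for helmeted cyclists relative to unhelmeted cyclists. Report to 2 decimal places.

0.26

odds, helmeted cyclists = 15/339 = 0.04425
odds, unhelmeted cyclists = 44/254 = 0.17323
OR = 0.04425 / 0.17323 = 0.26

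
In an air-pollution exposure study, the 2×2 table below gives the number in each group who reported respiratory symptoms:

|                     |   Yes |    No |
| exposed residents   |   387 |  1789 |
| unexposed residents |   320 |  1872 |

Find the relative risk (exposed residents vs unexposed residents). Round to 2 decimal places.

risk, exposed residents = 387/2176 = 0.1778
risk, unexposed residents = 320/2192 = 0.1460
RR = 0.1778 / 0.1460 = 1.22

RR ≈ 1.22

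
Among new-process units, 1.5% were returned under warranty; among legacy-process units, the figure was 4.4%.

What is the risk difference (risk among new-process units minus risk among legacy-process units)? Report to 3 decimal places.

risk difference = 0.01500 − 0.04400 = -0.029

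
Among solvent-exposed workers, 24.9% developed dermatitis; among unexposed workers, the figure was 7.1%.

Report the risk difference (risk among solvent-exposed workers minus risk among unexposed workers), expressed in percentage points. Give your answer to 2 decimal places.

risk difference = 0.2490 − 0.0710 = 0.1780 → 17.80 percentage points

RD = 17.80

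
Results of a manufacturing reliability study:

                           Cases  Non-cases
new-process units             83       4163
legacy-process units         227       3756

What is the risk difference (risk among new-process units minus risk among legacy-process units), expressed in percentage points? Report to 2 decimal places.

risk, new-process units = 83/4246 = 0.01955
risk, legacy-process units = 227/3983 = 0.05699
risk difference = 0.01955 − 0.05699 = -0.03744 → -3.74 percentage points

RD = -3.74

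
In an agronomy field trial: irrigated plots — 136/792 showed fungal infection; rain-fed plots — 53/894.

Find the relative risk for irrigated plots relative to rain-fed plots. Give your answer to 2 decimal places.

2.90

risk, irrigated plots = 136/792 = 0.1717
risk, rain-fed plots = 53/894 = 0.0593
RR = 0.1717 / 0.0593 = 2.90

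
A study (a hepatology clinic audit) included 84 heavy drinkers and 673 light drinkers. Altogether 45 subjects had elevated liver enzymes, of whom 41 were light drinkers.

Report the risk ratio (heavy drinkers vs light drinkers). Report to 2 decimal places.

0.78

heavy drinkers with the outcome: 45 − 41 = 4
heavy drinkers without the outcome: 84 − 4 = 80
light drinkers without the outcome: 673 − 41 = 632
risk, heavy drinkers = 4/84 = 0.04762
risk, light drinkers = 41/673 = 0.06092
RR = 0.04762 / 0.06092 = 0.78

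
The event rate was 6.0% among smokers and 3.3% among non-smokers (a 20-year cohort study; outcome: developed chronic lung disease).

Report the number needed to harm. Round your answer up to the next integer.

absolute risk difference = 0.027000
1 / 0.027000 = 37.037 → round up → 38

38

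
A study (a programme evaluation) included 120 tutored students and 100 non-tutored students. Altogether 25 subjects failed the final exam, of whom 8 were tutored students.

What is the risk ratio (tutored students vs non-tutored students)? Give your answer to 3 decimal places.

tutored students without the outcome: 120 − 8 = 112
non-tutored students with the outcome: 25 − 8 = 17
non-tutored students without the outcome: 100 − 17 = 83
risk, tutored students = 8/120 = 0.0667
risk, non-tutored students = 17/100 = 0.1700
RR = 0.0667 / 0.1700 = 0.392

RR: 0.392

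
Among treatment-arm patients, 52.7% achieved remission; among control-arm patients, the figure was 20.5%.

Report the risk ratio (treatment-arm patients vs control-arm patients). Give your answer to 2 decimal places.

RR = 0.5270 / 0.2050 = 2.57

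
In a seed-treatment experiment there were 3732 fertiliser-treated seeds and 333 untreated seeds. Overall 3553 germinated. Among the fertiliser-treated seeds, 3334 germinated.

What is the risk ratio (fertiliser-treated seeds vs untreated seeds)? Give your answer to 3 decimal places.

fertiliser-treated seeds without the outcome: 3732 − 3334 = 398
untreated seeds with the outcome: 3553 − 3334 = 219
untreated seeds without the outcome: 333 − 219 = 114
risk, fertiliser-treated seeds = 3334/3732 = 0.8934
risk, untreated seeds = 219/333 = 0.6577
RR = 0.8934 / 0.6577 = 1.358

RR = 1.358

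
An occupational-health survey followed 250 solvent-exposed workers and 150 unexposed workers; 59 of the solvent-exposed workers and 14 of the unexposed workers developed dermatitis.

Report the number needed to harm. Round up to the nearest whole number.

8

risk, solvent-exposed workers = 59/250 = 0.236000
risk, unexposed workers = 14/150 = 0.093333
absolute risk difference = 0.142667
1 / 0.142667 = 7.009 → round up → 8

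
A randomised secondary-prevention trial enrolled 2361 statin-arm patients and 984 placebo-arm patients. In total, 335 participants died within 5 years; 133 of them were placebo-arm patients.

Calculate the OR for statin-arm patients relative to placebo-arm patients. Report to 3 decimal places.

OR = 0.599

statin-arm patients with the outcome: 335 − 133 = 202
statin-arm patients without the outcome: 2361 − 202 = 2159
placebo-arm patients without the outcome: 984 − 133 = 851
OR = (202 × 851) / (2159 × 133) = 171902/287147 ≈ 0.599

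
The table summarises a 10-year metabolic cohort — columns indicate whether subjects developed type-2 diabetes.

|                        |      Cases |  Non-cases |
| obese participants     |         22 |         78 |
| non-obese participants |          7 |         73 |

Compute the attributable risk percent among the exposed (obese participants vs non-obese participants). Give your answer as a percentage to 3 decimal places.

AR%: 60.227%

risk, obese participants = 22/100 = 0.2200
risk, non-obese participants = 7/80 = 0.0875
AR% = (0.2200 − 0.0875) / 0.2200 = 0.6023 → 60.227%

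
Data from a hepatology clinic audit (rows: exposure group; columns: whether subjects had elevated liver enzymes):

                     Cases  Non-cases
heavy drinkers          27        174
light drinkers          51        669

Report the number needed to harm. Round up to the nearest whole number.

risk, heavy drinkers = 27/201 = 0.134328
risk, light drinkers = 51/720 = 0.070833
absolute risk difference = 0.063495
1 / 0.063495 = 15.749 → round up → 16

NNH: 16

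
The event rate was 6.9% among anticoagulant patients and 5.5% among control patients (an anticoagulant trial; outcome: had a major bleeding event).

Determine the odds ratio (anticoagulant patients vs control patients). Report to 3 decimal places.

OR = 1.273

odds, anticoagulant patients = 0.0690/0.9310 = 0.0741
odds, control patients = 0.0550/0.9450 = 0.0582
OR = 0.0741 / 0.0582 = 1.273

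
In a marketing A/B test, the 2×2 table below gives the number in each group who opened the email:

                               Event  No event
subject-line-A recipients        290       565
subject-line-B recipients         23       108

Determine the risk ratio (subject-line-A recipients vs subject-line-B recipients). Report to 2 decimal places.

risk, subject-line-A recipients = 290/855 = 0.3392
risk, subject-line-B recipients = 23/131 = 0.1756
RR = 0.3392 / 0.1756 = 1.93

RR = 1.93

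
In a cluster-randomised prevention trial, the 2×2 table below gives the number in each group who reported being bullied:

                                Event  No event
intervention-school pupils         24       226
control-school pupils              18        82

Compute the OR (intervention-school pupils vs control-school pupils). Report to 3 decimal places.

OR = (24 × 82) / (226 × 18) = 1968/4068 ≈ 0.484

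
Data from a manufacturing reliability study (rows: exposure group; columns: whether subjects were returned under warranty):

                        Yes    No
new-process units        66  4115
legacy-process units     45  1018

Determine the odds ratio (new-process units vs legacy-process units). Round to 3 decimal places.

0.363

odds, new-process units = 66/4115 = 0.01604
odds, legacy-process units = 45/1018 = 0.04420
OR = 0.01604 / 0.04420 = 0.363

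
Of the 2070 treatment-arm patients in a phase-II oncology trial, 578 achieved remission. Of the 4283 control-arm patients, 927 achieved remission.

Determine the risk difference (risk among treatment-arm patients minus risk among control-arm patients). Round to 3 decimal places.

RD = 0.063

risk, treatment-arm patients = 578/2070 = 0.2792
risk, control-arm patients = 927/4283 = 0.2164
risk difference = 0.2792 − 0.2164 = 0.063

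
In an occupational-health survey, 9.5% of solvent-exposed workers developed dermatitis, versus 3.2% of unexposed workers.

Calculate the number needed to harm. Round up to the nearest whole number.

absolute risk difference = 0.063000
1 / 0.063000 = 15.873 → round up → 16

NNH: 16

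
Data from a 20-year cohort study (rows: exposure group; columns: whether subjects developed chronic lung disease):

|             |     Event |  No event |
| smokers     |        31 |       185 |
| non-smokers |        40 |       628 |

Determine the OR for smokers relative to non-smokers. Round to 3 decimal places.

2.631

odds, smokers = 31/185 = 0.1676
odds, non-smokers = 40/628 = 0.0637
OR = 0.1676 / 0.0637 = 2.631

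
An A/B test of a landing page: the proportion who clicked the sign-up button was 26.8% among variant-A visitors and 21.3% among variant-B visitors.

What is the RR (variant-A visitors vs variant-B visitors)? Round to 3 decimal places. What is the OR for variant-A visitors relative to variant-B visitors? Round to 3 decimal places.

RR = 1.258; OR = 1.353

RR = 0.2680 / 0.2130 = 1.258
odds, variant-A visitors = 0.2680/0.7320 = 0.3661
odds, variant-B visitors = 0.2130/0.7870 = 0.2706
OR = 0.3661 / 0.2706 = 1.353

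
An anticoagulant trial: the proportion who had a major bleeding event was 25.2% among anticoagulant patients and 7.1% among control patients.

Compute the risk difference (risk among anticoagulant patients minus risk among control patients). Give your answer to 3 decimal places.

risk difference = 0.2520 − 0.0710 = 0.181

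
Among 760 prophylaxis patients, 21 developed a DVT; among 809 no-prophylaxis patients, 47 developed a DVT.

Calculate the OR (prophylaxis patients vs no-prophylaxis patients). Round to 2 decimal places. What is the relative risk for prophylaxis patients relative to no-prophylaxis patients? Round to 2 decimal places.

OR = (21 × 762) / (739 × 47) = 16002/34733 ≈ 0.46
risk, prophylaxis patients = 21/760 = 0.02763
risk, no-prophylaxis patients = 47/809 = 0.05810
RR = 0.02763 / 0.05810 = 0.48

OR = 0.46; RR = 0.48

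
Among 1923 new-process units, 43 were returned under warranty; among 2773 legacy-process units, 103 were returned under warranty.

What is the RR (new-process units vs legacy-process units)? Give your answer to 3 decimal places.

risk, new-process units = 43/1923 = 0.02236
risk, legacy-process units = 103/2773 = 0.03714
RR = 0.02236 / 0.03714 = 0.602

RR ≈ 0.602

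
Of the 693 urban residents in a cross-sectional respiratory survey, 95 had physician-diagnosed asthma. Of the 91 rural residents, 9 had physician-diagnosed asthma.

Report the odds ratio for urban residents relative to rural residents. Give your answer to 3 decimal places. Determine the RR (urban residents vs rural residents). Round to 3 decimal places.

OR = 1.447; RR = 1.386

OR = (95 × 82) / (598 × 9) = 7790/5382 ≈ 1.447
risk, urban residents = 95/693 = 0.1371
risk, rural residents = 9/91 = 0.0989
RR = 0.1371 / 0.0989 = 1.386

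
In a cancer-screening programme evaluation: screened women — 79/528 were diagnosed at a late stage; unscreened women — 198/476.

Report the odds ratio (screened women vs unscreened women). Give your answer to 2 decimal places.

OR = (79 × 278) / (449 × 198) = 21962/88902 ≈ 0.25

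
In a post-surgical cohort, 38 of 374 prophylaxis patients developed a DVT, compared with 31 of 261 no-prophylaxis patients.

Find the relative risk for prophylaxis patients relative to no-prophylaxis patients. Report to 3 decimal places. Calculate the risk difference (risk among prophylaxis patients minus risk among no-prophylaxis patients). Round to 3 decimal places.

risk, prophylaxis patients = 38/374 = 0.1016
risk, no-prophylaxis patients = 31/261 = 0.1188
RR = 0.1016 / 0.1188 = 0.855
risk difference = 0.1016 − 0.1188 = -0.017

RR = 0.855; RD = -0.017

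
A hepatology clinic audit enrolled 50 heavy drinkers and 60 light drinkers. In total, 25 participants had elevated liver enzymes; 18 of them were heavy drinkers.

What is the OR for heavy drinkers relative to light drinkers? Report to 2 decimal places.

OR ≈ 4.26

heavy drinkers without the outcome: 50 − 18 = 32
light drinkers with the outcome: 25 − 18 = 7
light drinkers without the outcome: 60 − 7 = 53
odds, heavy drinkers = 18/32 = 0.5625
odds, light drinkers = 7/53 = 0.1321
OR = 0.5625 / 0.1321 = 4.26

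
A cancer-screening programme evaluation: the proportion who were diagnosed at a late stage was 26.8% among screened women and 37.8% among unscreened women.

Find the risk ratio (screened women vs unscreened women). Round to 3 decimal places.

RR = 0.2680 / 0.3780 = 0.709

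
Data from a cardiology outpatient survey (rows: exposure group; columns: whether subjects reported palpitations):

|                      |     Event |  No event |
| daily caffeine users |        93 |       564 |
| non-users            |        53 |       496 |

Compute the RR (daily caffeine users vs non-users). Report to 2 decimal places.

risk, daily caffeine users = 93/657 = 0.1416
risk, non-users = 53/549 = 0.0965
RR = 0.1416 / 0.0965 = 1.47

RR = 1.47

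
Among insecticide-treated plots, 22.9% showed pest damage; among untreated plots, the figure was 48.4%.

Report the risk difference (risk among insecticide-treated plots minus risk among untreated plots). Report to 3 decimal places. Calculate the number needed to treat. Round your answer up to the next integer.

RD = -0.255; NNT = 4

risk difference = 0.2290 − 0.4840 = -0.255
absolute risk difference = 0.255000
1 / 0.255000 = 3.922 → round up → 4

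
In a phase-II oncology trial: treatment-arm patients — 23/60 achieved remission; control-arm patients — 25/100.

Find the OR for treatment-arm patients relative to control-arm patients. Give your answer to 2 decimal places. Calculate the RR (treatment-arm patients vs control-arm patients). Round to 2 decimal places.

OR = (23 × 75) / (37 × 25) = 1725/925 ≈ 1.86
risk, treatment-arm patients = 23/60 = 0.3833
risk, control-arm patients = 25/100 = 0.2500
RR = 0.3833 / 0.2500 = 1.53

OR = 1.86; RR = 1.53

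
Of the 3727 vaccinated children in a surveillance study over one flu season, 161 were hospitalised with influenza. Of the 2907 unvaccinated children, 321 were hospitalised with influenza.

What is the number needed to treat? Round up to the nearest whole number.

15

risk, vaccinated children = 161/3727 = 0.043198
risk, unvaccinated children = 321/2907 = 0.110423
absolute risk difference = 0.067225
1 / 0.067225 = 14.875 → round up → 15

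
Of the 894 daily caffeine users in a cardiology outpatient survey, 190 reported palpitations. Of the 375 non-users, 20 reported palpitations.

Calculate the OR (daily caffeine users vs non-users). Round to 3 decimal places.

OR = (190 × 355) / (704 × 20) = 67450/14080 ≈ 4.790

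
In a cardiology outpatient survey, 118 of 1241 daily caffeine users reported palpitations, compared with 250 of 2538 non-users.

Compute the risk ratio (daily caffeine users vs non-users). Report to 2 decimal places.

risk, daily caffeine users = 118/1241 = 0.0951
risk, non-users = 250/2538 = 0.0985
RR = 0.0951 / 0.0985 = 0.97

RR: 0.97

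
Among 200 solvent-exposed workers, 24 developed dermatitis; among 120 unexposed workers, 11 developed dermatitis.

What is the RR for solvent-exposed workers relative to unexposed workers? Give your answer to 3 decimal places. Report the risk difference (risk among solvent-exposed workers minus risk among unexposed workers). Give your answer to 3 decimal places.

RR = 1.309; RD = 0.028

risk, solvent-exposed workers = 24/200 = 0.1200
risk, unexposed workers = 11/120 = 0.0917
RR = 0.1200 / 0.0917 = 1.309
risk difference = 0.1200 − 0.0917 = 0.028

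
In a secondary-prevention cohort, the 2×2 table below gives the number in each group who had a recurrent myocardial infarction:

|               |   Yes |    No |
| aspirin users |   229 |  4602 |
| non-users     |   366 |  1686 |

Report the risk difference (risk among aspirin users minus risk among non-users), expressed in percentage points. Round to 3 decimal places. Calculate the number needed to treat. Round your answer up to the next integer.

risk, aspirin users = 229/4831 = 0.04740
risk, non-users = 366/2052 = 0.17836
risk difference = 0.04740 − 0.17836 = -0.13096 → -13.096 percentage points
absolute risk difference = 0.130960
1 / 0.130960 = 7.636 → round up → 8

RD = -13.096; NNT = 8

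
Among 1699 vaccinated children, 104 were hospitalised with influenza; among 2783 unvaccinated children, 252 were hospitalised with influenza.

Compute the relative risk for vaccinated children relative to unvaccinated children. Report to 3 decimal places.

risk, vaccinated children = 104/1699 = 0.0612
risk, unvaccinated children = 252/2783 = 0.0905
RR = 0.0612 / 0.0905 = 0.676

0.676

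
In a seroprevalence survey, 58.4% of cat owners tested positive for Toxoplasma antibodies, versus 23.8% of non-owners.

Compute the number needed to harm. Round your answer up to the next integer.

absolute risk difference = 0.346000
1 / 0.346000 = 2.890 → round up → 3

3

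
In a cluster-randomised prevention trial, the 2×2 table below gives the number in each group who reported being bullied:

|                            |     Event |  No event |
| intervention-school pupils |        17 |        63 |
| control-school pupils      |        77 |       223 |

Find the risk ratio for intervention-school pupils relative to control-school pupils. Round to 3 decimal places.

RR = 0.828

risk, intervention-school pupils = 17/80 = 0.2125
risk, control-school pupils = 77/300 = 0.2567
RR = 0.2125 / 0.2567 = 0.828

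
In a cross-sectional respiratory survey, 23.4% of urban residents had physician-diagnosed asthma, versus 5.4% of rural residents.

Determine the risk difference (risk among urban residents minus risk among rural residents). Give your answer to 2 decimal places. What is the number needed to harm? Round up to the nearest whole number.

RD = 0.18; NNH = 6

risk difference = 0.2340 − 0.0540 = 0.18
absolute risk difference = 0.180000
1 / 0.180000 = 5.556 → round up → 6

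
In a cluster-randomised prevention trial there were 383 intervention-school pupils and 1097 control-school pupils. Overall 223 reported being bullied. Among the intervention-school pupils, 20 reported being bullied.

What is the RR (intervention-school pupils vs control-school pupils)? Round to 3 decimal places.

intervention-school pupils without the outcome: 383 − 20 = 363
control-school pupils with the outcome: 223 − 20 = 203
control-school pupils without the outcome: 1097 − 203 = 894
risk, intervention-school pupils = 20/383 = 0.0522
risk, control-school pupils = 203/1097 = 0.1851
RR = 0.0522 / 0.1851 = 0.282

0.282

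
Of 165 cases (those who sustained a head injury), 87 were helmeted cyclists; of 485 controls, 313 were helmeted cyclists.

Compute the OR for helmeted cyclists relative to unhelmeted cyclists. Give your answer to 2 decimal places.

odds, helmeted cyclists = 87/313 = 0.2780
odds, unhelmeted cyclists = 78/172 = 0.4535
OR = 0.2780 / 0.4535 = 0.61

0.61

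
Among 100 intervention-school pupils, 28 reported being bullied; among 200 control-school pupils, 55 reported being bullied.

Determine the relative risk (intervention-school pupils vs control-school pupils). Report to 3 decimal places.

RR: 1.018

risk, intervention-school pupils = 28/100 = 0.2800
risk, control-school pupils = 55/200 = 0.2750
RR = 0.2800 / 0.2750 = 1.018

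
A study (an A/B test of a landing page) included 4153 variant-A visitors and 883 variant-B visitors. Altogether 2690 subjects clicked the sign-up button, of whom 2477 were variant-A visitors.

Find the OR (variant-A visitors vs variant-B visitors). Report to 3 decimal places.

variant-A visitors without the outcome: 4153 − 2477 = 1676
variant-B visitors with the outcome: 2690 − 2477 = 213
variant-B visitors without the outcome: 883 − 213 = 670
OR = (2477 × 670) / (1676 × 213) = 1659590/356988 ≈ 4.649

4.649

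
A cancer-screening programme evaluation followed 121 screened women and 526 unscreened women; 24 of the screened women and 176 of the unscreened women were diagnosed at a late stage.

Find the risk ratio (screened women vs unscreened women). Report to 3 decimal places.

risk, screened women = 24/121 = 0.1983
risk, unscreened women = 176/526 = 0.3346
RR = 0.1983 / 0.3346 = 0.593

RR = 0.593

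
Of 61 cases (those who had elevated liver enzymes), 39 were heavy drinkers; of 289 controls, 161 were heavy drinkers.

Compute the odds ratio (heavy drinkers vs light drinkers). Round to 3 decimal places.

OR = (39 × 128) / (161 × 22) = 4992/3542 ≈ 1.409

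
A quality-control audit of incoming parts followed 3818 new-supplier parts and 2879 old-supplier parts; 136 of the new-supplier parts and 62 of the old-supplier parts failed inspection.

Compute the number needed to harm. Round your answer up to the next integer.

71

risk, new-supplier parts = 136/3818 = 0.035621
risk, old-supplier parts = 62/2879 = 0.021535
absolute risk difference = 0.014085
1 / 0.014085 = 70.998 → round up → 71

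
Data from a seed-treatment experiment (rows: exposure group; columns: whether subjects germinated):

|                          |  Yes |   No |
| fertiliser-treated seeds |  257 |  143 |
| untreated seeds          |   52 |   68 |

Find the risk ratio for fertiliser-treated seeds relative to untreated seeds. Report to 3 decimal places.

risk, fertiliser-treated seeds = 257/400 = 0.6425
risk, untreated seeds = 52/120 = 0.4333
RR = 0.6425 / 0.4333 = 1.483

RR: 1.483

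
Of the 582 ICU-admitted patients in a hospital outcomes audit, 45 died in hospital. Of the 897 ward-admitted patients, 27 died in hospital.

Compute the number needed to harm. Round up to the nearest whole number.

risk, ICU-admitted patients = 45/582 = 0.077320
risk, ward-admitted patients = 27/897 = 0.030100
absolute risk difference = 0.047219
1 / 0.047219 = 21.178 → round up → 22

22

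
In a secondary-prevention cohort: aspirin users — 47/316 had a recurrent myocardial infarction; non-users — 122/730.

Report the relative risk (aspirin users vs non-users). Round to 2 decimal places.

risk, aspirin users = 47/316 = 0.1487
risk, non-users = 122/730 = 0.1671
RR = 0.1487 / 0.1671 = 0.89

0.89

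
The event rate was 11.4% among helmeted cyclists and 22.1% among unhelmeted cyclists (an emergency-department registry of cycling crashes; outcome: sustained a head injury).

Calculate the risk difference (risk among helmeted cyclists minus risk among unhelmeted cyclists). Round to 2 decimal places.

risk difference = 0.1140 − 0.2210 = -0.11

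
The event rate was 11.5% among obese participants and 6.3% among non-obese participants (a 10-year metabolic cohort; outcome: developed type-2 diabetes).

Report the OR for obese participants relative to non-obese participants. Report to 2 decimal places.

OR ≈ 1.93

odds, obese participants = 0.1150/0.8850 = 0.1299
odds, non-obese participants = 0.0630/0.9370 = 0.0672
OR = 0.1299 / 0.0672 = 1.93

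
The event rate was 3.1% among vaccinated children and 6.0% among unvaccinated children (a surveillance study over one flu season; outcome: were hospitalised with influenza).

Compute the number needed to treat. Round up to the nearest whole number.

absolute risk difference = 0.029000
1 / 0.029000 = 34.483 → round up → 35

NNT: 35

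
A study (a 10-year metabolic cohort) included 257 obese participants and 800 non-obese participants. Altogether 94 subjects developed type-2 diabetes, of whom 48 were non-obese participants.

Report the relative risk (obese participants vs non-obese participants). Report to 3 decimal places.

obese participants with the outcome: 94 − 48 = 46
obese participants without the outcome: 257 − 46 = 211
non-obese participants without the outcome: 800 − 48 = 752
risk, obese participants = 46/257 = 0.1790
risk, non-obese participants = 48/800 = 0.0600
RR = 0.1790 / 0.0600 = 2.983

RR = 2.983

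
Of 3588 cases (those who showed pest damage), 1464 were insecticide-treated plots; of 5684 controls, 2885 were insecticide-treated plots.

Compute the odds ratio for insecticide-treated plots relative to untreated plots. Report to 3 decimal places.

OR = (1464 × 2799) / (2885 × 2124) = 4097736/6127740 ≈ 0.669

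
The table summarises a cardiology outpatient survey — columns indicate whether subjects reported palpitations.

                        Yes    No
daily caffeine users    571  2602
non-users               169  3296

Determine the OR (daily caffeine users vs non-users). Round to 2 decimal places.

OR = (571 × 3296) / (2602 × 169) = 1882016/439738 ≈ 4.28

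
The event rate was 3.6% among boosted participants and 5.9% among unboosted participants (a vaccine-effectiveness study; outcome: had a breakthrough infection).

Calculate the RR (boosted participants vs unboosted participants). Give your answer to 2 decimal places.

RR = 0.03600 / 0.05900 = 0.61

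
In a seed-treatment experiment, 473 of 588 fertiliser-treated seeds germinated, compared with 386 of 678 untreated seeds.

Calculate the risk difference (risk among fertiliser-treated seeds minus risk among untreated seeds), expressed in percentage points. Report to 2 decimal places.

23.51

risk, fertiliser-treated seeds = 473/588 = 0.8044
risk, untreated seeds = 386/678 = 0.5693
risk difference = 0.8044 − 0.5693 = 0.2351 → 23.51 percentage points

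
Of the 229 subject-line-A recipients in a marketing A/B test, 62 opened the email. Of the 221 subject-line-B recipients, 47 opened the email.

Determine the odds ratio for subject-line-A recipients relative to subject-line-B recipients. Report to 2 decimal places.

OR = (62 × 174) / (167 × 47) = 10788/7849 ≈ 1.37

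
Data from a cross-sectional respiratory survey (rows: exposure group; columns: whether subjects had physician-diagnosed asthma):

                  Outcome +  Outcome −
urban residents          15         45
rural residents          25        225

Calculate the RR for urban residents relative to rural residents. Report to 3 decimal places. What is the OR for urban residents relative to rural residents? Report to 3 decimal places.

risk, urban residents = 15/60 = 0.2500
risk, rural residents = 25/250 = 0.1000
RR = 0.2500 / 0.1000 = 2.500
OR = (15 × 225) / (45 × 25) = 3375/1125 ≈ 3.000

RR = 2.500; OR = 3.000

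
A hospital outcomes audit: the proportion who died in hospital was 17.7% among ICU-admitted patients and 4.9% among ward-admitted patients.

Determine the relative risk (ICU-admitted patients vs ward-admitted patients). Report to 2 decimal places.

RR = 0.17700 / 0.04900 = 3.61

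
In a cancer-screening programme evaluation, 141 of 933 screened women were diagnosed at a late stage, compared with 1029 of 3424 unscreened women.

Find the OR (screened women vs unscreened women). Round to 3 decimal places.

OR = (141 × 2395) / (792 × 1029) = 337695/814968 ≈ 0.414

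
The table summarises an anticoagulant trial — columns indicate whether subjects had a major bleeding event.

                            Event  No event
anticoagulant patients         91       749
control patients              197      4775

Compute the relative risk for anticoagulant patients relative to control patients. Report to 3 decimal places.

RR = 2.734

risk, anticoagulant patients = 91/840 = 0.10833
risk, control patients = 197/4972 = 0.03962
RR = 0.10833 / 0.03962 = 2.734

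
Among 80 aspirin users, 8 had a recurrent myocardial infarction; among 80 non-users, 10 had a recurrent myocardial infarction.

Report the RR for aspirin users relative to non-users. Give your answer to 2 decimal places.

0.80

risk, aspirin users = 8/80 = 0.1000
risk, non-users = 10/80 = 0.1250
RR = 0.1000 / 0.1250 = 0.80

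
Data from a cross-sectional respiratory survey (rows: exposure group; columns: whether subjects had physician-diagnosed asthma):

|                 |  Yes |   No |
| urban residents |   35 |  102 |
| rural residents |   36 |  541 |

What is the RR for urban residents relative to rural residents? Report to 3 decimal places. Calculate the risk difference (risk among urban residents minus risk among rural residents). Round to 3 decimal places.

RR = 4.095; RD = 0.193

risk, urban residents = 35/137 = 0.2555
risk, rural residents = 36/577 = 0.0624
RR = 0.2555 / 0.0624 = 4.095
risk difference = 0.2555 − 0.0624 = 0.193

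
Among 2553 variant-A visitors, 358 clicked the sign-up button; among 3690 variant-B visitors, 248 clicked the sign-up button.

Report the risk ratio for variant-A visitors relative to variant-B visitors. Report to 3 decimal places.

risk, variant-A visitors = 358/2553 = 0.1402
risk, variant-B visitors = 248/3690 = 0.0672
RR = 0.1402 / 0.0672 = 2.086

RR ≈ 2.086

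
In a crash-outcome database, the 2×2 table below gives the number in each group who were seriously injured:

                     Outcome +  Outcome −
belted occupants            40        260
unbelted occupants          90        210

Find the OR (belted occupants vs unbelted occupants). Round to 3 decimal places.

odds, belted occupants = 40/260 = 0.1538
odds, unbelted occupants = 90/210 = 0.4286
OR = 0.1538 / 0.4286 = 0.359

0.359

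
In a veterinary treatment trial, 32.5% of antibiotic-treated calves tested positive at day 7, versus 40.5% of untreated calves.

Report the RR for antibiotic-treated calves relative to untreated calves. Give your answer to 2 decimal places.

RR = 0.3250 / 0.4050 = 0.80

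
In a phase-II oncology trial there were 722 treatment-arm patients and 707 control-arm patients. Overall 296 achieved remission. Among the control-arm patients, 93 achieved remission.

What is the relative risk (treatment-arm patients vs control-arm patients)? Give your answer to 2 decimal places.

treatment-arm patients with the outcome: 296 − 93 = 203
treatment-arm patients without the outcome: 722 − 203 = 519
control-arm patients without the outcome: 707 − 93 = 614
risk, treatment-arm patients = 203/722 = 0.2812
risk, control-arm patients = 93/707 = 0.1315
RR = 0.2812 / 0.1315 = 2.14

2.14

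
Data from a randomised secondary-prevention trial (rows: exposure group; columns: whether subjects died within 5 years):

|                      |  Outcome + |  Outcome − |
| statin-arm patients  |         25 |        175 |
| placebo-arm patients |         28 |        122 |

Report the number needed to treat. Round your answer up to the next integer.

NNT: 17

risk, statin-arm patients = 25/200 = 0.125000
risk, placebo-arm patients = 28/150 = 0.186667
absolute risk difference = 0.061667
1 / 0.061667 = 16.216 → round up → 17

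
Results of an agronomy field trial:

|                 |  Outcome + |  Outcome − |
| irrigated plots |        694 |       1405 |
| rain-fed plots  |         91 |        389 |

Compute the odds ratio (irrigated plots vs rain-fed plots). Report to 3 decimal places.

odds, irrigated plots = 694/1405 = 0.4940
odds, rain-fed plots = 91/389 = 0.2339
OR = 0.4940 / 0.2339 = 2.112

OR: 2.112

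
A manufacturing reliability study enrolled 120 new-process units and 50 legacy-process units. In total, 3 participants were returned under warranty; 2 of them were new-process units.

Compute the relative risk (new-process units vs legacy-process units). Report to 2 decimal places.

new-process units without the outcome: 120 − 2 = 118
legacy-process units with the outcome: 3 − 2 = 1
legacy-process units without the outcome: 50 − 1 = 49
risk, new-process units = 2/120 = 0.01667
risk, legacy-process units = 1/50 = 0.02000
RR = 0.01667 / 0.02000 = 0.83

0.83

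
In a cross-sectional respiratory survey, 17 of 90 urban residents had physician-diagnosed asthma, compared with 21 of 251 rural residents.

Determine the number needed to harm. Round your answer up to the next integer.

NNH: 10

risk, urban residents = 17/90 = 0.188889
risk, rural residents = 21/251 = 0.083665
absolute risk difference = 0.105224
1 / 0.105224 = 9.504 → round up → 10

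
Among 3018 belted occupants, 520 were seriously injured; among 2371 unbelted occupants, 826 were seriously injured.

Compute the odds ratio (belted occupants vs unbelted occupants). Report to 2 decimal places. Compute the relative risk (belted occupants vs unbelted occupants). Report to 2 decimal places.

odds, belted occupants = 520/2498 = 0.2082
odds, unbelted occupants = 826/1545 = 0.5346
OR = 0.2082 / 0.5346 = 0.39
risk, belted occupants = 520/3018 = 0.1723
risk, unbelted occupants = 826/2371 = 0.3484
RR = 0.1723 / 0.3484 = 0.49

OR = 0.39; RR = 0.49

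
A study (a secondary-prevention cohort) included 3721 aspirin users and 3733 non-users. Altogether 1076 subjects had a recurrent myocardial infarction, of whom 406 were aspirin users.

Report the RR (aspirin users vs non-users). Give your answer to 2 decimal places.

RR: 0.61

aspirin users without the outcome: 3721 − 406 = 3315
non-users with the outcome: 1076 − 406 = 670
non-users without the outcome: 3733 − 670 = 3063
risk, aspirin users = 406/3721 = 0.1091
risk, non-users = 670/3733 = 0.1795
RR = 0.1091 / 0.1795 = 0.61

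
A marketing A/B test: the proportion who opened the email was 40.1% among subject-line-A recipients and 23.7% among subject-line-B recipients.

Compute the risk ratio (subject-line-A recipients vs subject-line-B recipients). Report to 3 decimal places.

RR = 0.4010 / 0.2370 = 1.692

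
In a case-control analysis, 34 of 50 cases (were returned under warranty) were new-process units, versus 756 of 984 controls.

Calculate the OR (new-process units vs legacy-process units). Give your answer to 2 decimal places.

odds, new-process units = 34/756 = 0.04497
odds, legacy-process units = 16/228 = 0.07018
OR = 0.04497 / 0.07018 = 0.64

0.64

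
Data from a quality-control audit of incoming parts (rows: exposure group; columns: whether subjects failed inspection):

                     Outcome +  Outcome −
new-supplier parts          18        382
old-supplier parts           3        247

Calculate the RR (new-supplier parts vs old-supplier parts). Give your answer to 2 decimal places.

3.75

risk, new-supplier parts = 18/400 = 0.04500
risk, old-supplier parts = 3/250 = 0.01200
RR = 0.04500 / 0.01200 = 3.75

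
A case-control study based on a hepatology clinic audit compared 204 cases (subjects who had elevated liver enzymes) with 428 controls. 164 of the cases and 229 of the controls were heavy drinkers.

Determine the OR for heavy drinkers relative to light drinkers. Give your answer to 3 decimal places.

OR: 3.563

odds, heavy drinkers = 164/229 = 0.7162
odds, light drinkers = 40/199 = 0.2010
OR = 0.7162 / 0.2010 = 3.563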